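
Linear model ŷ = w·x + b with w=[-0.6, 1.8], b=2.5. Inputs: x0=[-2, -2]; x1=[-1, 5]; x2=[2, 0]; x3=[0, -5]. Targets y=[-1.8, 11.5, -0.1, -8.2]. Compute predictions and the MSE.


ŷ0 = (-0.6)·(-2) + (1.8)·(-2) + 2.5 = 0.1
ŷ1 = (-0.6)·(-1) + (1.8)·(5) + 2.5 = 12.1
ŷ2 = (-0.6)·(2) + (1.8)·(0) + 2.5 = 1.3
ŷ3 = (-0.6)·(0) + (1.8)·(-5) + 2.5 = -6.5
errors² = [3.61, 0.36, 1.96, 2.89]
MSE = 8.8200/4 = 2.205

2.205


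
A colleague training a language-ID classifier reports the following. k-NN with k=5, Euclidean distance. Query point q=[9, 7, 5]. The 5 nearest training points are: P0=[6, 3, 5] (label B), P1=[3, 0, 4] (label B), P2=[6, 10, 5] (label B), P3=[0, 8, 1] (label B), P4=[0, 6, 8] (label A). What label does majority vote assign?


d(q,P0) = 5.0  (label B)
d(q,P1) = 9.2736  (label B)
d(q,P2) = 4.2426  (label B)
d(q,P3) = 9.8995  (label B)
d(q,P4) = 9.5394  (label A)
Votes: A=1, B=4
Majority → B

B


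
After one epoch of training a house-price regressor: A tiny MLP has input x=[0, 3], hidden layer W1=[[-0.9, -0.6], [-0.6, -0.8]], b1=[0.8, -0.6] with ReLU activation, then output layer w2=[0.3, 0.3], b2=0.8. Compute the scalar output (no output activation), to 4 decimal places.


z1[0] = (-0.9)·(0) + (-0.6)·(3) + 0.8 = -1.0
z1[1] = (-0.6)·(0) + (-0.8)·(3) - 0.6 = -3.0
h = ReLU(z1) = [0.0, 0.0]
output = (0.3)·(0.0) + (0.3)·(0.0) + 0.8 = 0.8

0.8


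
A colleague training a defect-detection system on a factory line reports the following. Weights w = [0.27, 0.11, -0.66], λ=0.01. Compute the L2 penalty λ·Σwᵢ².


‖w‖₂² = (0.27)² + (0.11)² + (-0.66)²
     = 0.0729 + 0.0121 + 0.4356
     = 0.5206
λ·‖w‖₂² = 0.01·0.5206 = 0.005206

0.005206


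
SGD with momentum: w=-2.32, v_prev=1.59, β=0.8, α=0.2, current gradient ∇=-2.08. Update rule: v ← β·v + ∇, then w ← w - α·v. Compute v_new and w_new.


v_new = 0.8·1.59 - 2.08 = 1.272 - 2.08 = -0.808
w_new = -2.32 - 0.2·-0.808 = -2.32 + 0.1616 = -2.1584

v_new=-0.808, w_new=-2.1584


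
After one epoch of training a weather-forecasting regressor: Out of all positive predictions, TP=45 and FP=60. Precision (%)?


Precision = TP/(TP+FP)
= 45/(45+60)
= 45/105 = 42.86%

42.86%


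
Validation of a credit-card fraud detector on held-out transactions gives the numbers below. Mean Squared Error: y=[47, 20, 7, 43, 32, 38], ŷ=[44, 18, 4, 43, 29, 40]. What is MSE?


Squared errors: (47-44)²=9, (20-18)²=4, (7-4)²=9, (43-43)²=0, (32-29)²=9, (38-40)²=4
Sum = 35
MSE = 35/6 = 35/6

35/6


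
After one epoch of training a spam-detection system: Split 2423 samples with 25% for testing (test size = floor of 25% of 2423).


Test = ⌊2423·25/100⌋ = 605
Train = 2423 - 605 = 1818

Train: 1818, Test: 605


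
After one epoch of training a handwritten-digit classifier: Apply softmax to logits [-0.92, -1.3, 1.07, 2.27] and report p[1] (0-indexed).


Exponentials: e^-0.92=0.3985, e^-1.3=0.2725, e^1.07=2.9154, e^2.27=9.6794
Sum = 13.2658
Softmax = [0.03, 0.0205, 0.2198, 0.7296]
p[1] = 0.2725/13.2658 = 0.0205

0.0205


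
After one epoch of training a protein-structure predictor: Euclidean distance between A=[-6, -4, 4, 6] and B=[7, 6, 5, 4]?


d = √((-6-7)² + (-4-6)² + (4-5)² + (6-4)²)
  = √(169 + 100 + 1 + 4)
  = √274 = 16.5529

16.5529


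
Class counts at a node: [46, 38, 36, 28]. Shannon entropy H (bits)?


Probabilities: [46/148, 38/148, 36/148, 28/148] ≈ [0.3108, 0.2568, 0.2432, 0.1892]
H = -((46/148)·log₂(46/148) + (38/148)·log₂(38/148) + (36/148)·log₂(36/148) + (28/148)·log₂(28/148))
  = 1.9782 bits

1.9782 bits


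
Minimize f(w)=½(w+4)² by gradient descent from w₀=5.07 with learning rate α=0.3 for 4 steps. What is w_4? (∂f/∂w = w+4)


step 1: grad = 5.07+4 = 9.07; w = 5.07 - 0.3·(9.07) = 2.349
step 2: grad = 2.349+4 = 6.349; w = 2.349 - 0.3·(6.349) = 0.4443
step 3: grad = 0.4443+4 = 4.4443; w = 0.4443 - 0.3·(4.4443) = -0.88899
step 4: grad = -0.88899+4 = 3.11101; w = -0.88899 - 0.3·(3.11101) = -1.822293

-1.822293


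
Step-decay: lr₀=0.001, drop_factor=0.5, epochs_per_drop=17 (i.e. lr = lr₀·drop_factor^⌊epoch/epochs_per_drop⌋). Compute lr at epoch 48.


n_drops = ⌊48/17⌋ = 2
lr = 0.001·0.5^2 = 0.001·0.25 = 0.00025

0.00025


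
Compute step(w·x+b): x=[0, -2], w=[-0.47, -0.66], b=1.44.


z = (0)·(-0.47) + (-2)·(-0.66) + 1.44
  = 2.76
step(z) = 1 (z≥0)

1


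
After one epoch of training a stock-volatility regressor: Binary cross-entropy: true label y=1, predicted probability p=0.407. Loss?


BCE = -[y·ln(p) + (1-y)·ln(1-p)]
= -1·ln(0.407) - 0
= -ln(0.407) = 0.8989

0.8989


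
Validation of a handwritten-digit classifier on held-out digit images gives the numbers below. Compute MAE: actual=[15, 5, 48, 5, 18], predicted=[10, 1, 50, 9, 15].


Absolute errors: |15-10|=5, |5-1|=4, |48-50|=2, |5-9|=4, |18-15|=3
Sum = 18
MAE = 18/5 = 18/5

18/5


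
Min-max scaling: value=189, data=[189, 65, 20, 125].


min=20, max=189
(189-20)/(189-20) = 169/169 = 1.0

1.0


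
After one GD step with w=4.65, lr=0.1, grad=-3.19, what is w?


w_new = w - α·∇
= 4.65 - 0.1·-3.19
= 4.65 + 0.319
= 4.969

4.969


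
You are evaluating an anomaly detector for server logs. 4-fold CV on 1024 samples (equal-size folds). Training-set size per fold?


Fold size = 1024/4 = 256
Training per fold = 1024 - 256 = 768

768


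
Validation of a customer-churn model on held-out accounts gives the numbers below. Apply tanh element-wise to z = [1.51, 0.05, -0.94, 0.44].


tanh(1.51) = 0.9069
tanh(0.05) = 0.05
tanh(-0.94) = -0.7352
tanh(0.44) = 0.4136
result = [0.9069, 0.05, -0.7352, 0.4136]

[0.9069, 0.05, -0.7352, 0.4136]


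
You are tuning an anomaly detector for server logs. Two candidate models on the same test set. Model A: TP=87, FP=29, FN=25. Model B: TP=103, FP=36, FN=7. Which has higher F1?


Model A: P=87/116=0.75, R=87/112=0.7768, F1=2PR/(P+R)=2TP/(2TP+FP+FN)=174/228=0.7632
Model B: P=103/139=0.741, R=103/110=0.9364, F1=2PR/(P+R)=2TP/(2TP+FP+FN)=206/249=0.8273
0.7632 < 0.8273 → Model B

Model B


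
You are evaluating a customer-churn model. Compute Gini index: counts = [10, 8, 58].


Probabilities: [10/76, 8/76, 58/76] ≈ [0.1316, 0.1053, 0.7632]
Σpᵢ² = (100 + 64 + 3364)/76² = 3528/5776
Gini = 1 - Σpᵢ² = 1 - 3528/5776 = 0.3892

0.3892


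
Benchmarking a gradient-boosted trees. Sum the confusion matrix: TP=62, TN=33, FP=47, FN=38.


Total = TP + TN + FP + FN
= 62 + 33 + 47 + 38
= 180
(Predicted positive: 109, predicted negative: 71)

180


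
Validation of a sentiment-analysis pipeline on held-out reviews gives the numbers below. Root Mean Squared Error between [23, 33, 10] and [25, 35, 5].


MSE = 33/3 = 11
RMSE = √(33/3) = 3.3166

3.3166


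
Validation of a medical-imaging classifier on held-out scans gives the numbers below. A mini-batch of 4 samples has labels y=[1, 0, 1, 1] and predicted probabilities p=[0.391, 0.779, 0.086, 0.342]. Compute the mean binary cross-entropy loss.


L[0] = -ln(0.391) = 0.939
L[1] = -ln(1-0.779) = -ln(0.221) = 1.5096
L[2] = -ln(0.086) = 2.4534
L[3] = -ln(0.342) = 1.0729
mean = (0.939 + 1.5096 + 2.4534 + 1.0729)/4 = 1.4937

1.4937


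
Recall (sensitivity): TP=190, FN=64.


Recall = TP/(TP+FN)
= 190/(190+64)
= 190/254 = 74.8%

74.8%


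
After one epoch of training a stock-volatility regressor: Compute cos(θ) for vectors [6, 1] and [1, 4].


A·B = 6·1 + 1·4 = 10
‖A‖ = √37 = 6.0828, ‖B‖ = √17 = 4.1231
cos = 10/(√37·√17) = 10/√629 = 0.3987

0.3987


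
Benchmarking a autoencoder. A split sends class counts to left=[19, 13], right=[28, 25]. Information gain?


Parent = [47, 38], H_parent = 0.9919
H_left = 0.9745 (n=32), H_right = 0.9977 (n=53)
H_children = (32/85)·0.9745 + (53/85)·0.9977 = 0.989
IG = 0.9919 - 0.989 = 0.0029

0.0029


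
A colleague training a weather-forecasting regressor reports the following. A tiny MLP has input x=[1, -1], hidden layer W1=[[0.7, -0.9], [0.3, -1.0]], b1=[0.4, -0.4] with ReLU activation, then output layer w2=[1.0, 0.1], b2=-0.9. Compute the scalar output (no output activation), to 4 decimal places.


z1[0] = (0.7)·(1) + (-0.9)·(-1) + 0.4 = 2.0
z1[1] = (0.3)·(1) + (-1.0)·(-1) - 0.4 = 0.9
h = ReLU(z1) = [2.0, 0.9]
output = (1.0)·(2.0) + (0.1)·(0.9) - 0.9 = 1.19

1.19


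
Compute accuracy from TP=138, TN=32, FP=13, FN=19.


Accuracy = (TP+TN)/(TP+TN+FP+FN)
= (138+32)/(202)
= 170/202 = 84.16%

84.16%


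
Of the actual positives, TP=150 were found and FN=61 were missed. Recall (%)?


Recall = TP/(TP+FN)
= 150/(150+61)
= 150/211 = 71.09%

71.09%


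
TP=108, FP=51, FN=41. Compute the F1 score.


Precision = 108/159 = 0.6792
Recall = 108/149 = 0.7248
F1 = 2·P·R/(P+R) = 2·TP/(2·TP+FP+FN) = 216/(216+51+41) = 216/308 = 0.7013

0.7013


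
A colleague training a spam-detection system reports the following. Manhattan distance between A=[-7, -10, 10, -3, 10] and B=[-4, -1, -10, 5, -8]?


d = |-7+ 4| + |-10+ 1| + |10+ 10| + |-3-5| + |10+ 8|
  = 3 + 9 + 20 + 8 + 18
  = 58

58


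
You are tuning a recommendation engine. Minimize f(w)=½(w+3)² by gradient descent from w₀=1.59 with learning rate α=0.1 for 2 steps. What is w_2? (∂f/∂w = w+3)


step 1: grad = 1.59+3 = 4.59; w = 1.59 - 0.1·(4.59) = 1.131
step 2: grad = 1.131+3 = 4.131; w = 1.131 - 0.1·(4.131) = 0.7179

0.7179


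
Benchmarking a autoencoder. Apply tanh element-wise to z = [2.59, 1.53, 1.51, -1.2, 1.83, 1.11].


tanh(2.59) = 0.9888
tanh(1.53) = 0.9104
tanh(1.51) = 0.9069
tanh(-1.2) = -0.8337
tanh(1.83) = 0.9498
tanh(1.11) = 0.8041
result = [0.9888, 0.9104, 0.9069, -0.8337, 0.9498, 0.8041]

[0.9888, 0.9104, 0.9069, -0.8337, 0.9498, 0.8041]


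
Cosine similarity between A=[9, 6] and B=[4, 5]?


A·B = 9·4 + 6·5 = 66
‖A‖ = √117 = 10.8167, ‖B‖ = √41 = 6.4031
cos = 66/(√117·√41) = 66/√4797 = 0.9529

0.9529


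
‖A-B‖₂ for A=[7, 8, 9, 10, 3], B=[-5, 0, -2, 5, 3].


d = √((7+ 5)² + (8-0)² + (9+ 2)² + (10-5)² + (3-3)²)
  = √(144 + 64 + 121 + 25 + 0)
  = √354 = 18.8149

18.8149


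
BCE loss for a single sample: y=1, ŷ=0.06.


BCE = -[y·ln(p) + (1-y)·ln(1-p)]
= -1·ln(0.06) - 0
= -ln(0.06) = 2.8134

2.8134


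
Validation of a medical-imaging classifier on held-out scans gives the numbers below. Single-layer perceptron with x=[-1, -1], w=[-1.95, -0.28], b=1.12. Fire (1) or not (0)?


z = (-1)·(-1.95) + (-1)·(-0.28) + 1.12
  = 3.35
step(z) = 1 (z≥0)

1


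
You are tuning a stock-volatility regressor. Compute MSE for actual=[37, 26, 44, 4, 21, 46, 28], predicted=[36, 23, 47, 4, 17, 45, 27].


Squared errors: (37-36)²=1, (26-23)²=9, (44-47)²=9, (4-4)²=0, (21-17)²=16, (46-45)²=1, (28-27)²=1
Sum = 37
MSE = 37/7 = 37/7

37/7


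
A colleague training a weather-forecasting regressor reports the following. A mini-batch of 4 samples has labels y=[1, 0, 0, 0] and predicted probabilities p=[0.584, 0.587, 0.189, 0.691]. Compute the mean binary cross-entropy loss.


L[0] = -ln(0.584) = 0.5379
L[1] = -ln(1-0.587) = -ln(0.413) = 0.8843
L[2] = -ln(1-0.189) = -ln(0.811) = 0.2095
L[3] = -ln(1-0.691) = -ln(0.309) = 1.1744
mean = (0.5379 + 0.8843 + 0.2095 + 1.1744)/4 = 0.7015

0.7015


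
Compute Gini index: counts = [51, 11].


Probabilities: [51/62, 11/62] ≈ [0.8226, 0.1774]
Σpᵢ² = (2601 + 121)/62² = 2722/3844
Gini = 1 - Σpᵢ² = 1 - 2722/3844 = 0.2919

0.2919


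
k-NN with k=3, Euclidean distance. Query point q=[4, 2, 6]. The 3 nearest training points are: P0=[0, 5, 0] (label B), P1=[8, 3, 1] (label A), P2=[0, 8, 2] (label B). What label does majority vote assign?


d(q,P0) = 7.8102  (label B)
d(q,P1) = 6.4807  (label A)
d(q,P2) = 8.2462  (label B)
Votes: A=1, B=2
Majority → B

B


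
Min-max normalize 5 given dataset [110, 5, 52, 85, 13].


min=5, max=110
(5-5)/(110-5) = 0/105 = 0.0

0.0


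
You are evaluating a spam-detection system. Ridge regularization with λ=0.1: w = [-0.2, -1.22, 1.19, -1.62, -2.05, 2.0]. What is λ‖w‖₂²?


‖w‖₂² = (-0.2)² + (-1.22)² + (1.19)² + (-1.62)² + (-2.05)² + (2.0)²
     = 0.04 + 1.4884 + 1.4161 + 2.6244 + 4.2025 + 4
     = 13.7714
λ·‖w‖₂² = 0.1·13.7714 = 1.37714

1.37714


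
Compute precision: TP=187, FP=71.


Precision = TP/(TP+FP)
= 187/(187+71)
= 187/258 = 72.48%

72.48%


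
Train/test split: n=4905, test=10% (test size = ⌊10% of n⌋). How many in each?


Test = ⌊4905·10/100⌋ = 490
Train = 4905 - 490 = 4415

Train: 4415, Test: 490


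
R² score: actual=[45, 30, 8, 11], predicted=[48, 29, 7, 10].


ȳ = 23.5
SS_res = Σ(y-ŷ)² = 12
SS_tot = Σ(y-ȳ)² = 901
R² = 1 - SS_res/SS_tot = 1 - 0.0133 = 0.9867

0.9867


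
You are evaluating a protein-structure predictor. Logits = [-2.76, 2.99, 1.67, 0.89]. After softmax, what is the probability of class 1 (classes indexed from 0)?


Exponentials: e^-2.76=0.0633, e^2.99=19.8857, e^1.67=5.3122, e^0.89=2.4351
Sum = 27.6963
Softmax = [0.0023, 0.718, 0.1918, 0.0879]
p[1] = 19.8857/27.6963 = 0.718

0.718


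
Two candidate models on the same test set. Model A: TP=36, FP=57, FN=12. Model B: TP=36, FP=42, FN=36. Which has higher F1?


Model A: P=36/93=0.3871, R=36/48=0.75, F1=2PR/(P+R)=2TP/(2TP+FP+FN)=72/141=0.5106
Model B: P=36/78=0.4615, R=36/72=0.5, F1=2PR/(P+R)=2TP/(2TP+FP+FN)=72/150=0.48
0.5106 > 0.48 → Model A

Model A


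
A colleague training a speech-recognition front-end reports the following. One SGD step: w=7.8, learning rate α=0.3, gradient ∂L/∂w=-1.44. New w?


w_new = w - α·∇
= 7.8 - 0.3·-1.44
= 7.8 + 0.432
= 8.232

8.232


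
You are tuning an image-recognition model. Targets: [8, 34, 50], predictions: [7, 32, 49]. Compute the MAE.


Absolute errors: |8-7|=1, |34-32|=2, |50-49|=1
Sum = 4
MAE = 4/3 = 4/3

4/3


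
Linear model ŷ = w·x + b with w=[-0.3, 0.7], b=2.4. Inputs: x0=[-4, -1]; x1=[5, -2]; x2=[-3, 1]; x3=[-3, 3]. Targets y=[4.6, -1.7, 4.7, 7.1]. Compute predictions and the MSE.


ŷ0 = (-0.3)·(-4) + (0.7)·(-1) + 2.4 = 2.9
ŷ1 = (-0.3)·(5) + (0.7)·(-2) + 2.4 = -0.5
ŷ2 = (-0.3)·(-3) + (0.7)·(1) + 2.4 = 4.0
ŷ3 = (-0.3)·(-3) + (0.7)·(3) + 2.4 = 5.4
errors² = [2.89, 1.44, 0.49, 2.89]
MSE = 7.7100/4 = 1.9275

1.9275


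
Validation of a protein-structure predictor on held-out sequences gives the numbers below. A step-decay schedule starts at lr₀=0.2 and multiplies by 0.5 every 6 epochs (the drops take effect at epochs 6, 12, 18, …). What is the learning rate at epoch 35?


n_drops = ⌊35/6⌋ = 5
lr = 0.2·0.5^5 = 0.2·0.03125 = 0.00625

0.00625


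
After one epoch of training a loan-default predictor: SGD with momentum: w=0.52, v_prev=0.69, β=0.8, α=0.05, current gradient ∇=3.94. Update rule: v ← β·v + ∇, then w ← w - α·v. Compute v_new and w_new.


v_new = 0.8·0.69 + 3.94 = 0.552 + 3.94 = 4.492
w_new = 0.52 - 0.05·4.492 = 0.52 - 0.2246 = 0.2954

v_new=4.492, w_new=0.2954


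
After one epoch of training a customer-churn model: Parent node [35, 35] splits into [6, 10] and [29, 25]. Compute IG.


Parent = [35, 35], H_parent = 1
H_left = 0.9544 (n=16), H_right = 0.996 (n=54)
H_children = (16/70)·0.9544 + (54/70)·0.996 = 0.9865
IG = 1 - 0.9865 = 0.0135

0.0135


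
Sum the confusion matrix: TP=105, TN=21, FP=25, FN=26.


Total = TP + TN + FP + FN
= 105 + 21 + 25 + 26
= 177
(Predicted positive: 130, predicted negative: 47)

177


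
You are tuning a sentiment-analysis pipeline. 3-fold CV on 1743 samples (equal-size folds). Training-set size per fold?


Fold size = 1743/3 = 581
Training per fold = 1743 - 581 = 1162

1162


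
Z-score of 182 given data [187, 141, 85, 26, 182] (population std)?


μ = 124.2, σ = 61.232
z = (182 - 124.2)/61.232 = 0.944

0.944


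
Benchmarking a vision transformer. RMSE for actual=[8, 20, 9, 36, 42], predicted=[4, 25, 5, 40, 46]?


MSE = 89/5 = 17.8
RMSE = √(89/5) = 4.219

4.219


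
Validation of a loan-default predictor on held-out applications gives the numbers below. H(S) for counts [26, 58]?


Probabilities: [26/84, 58/84] ≈ [0.3095, 0.6905]
H = -((26/84)·log₂(26/84) + (58/84)·log₂(58/84))
  = 0.8926 bits

0.8926 bits


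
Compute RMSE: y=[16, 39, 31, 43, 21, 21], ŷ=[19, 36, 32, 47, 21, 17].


MSE = 51/6 = 8.5
RMSE = √(51/6) = 2.9155

2.9155


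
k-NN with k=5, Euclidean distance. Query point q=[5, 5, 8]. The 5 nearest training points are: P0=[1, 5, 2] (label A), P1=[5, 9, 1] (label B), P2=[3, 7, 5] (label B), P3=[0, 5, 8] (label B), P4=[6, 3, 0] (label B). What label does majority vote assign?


d(q,P0) = 7.2111  (label A)
d(q,P1) = 8.0623  (label B)
d(q,P2) = 4.1231  (label B)
d(q,P3) = 5.0  (label B)
d(q,P4) = 8.3066  (label B)
Votes: A=1, B=4
Majority → B

B


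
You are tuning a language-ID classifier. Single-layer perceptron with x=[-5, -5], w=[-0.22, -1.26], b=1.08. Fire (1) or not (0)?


z = (-5)·(-0.22) + (-5)·(-1.26) + 1.08
  = 8.48
step(z) = 1 (z≥0)

1


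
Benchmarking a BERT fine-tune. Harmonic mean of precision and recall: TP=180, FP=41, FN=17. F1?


Precision = 180/221 = 0.8145
Recall = 180/197 = 0.9137
F1 = 2·P·R/(P+R) = 2·TP/(2·TP+FP+FN) = 360/(360+41+17) = 360/418 = 0.8612

0.8612


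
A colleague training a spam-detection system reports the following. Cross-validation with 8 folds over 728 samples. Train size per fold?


Fold size = 728/8 = 91
Training per fold = 728 - 91 = 637

637


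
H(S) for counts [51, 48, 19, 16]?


Probabilities: [51/134, 48/134, 19/134, 16/134] ≈ [0.3806, 0.3582, 0.1418, 0.1194]
H = -((51/134)·log₂(51/134) + (48/134)·log₂(48/134) + (19/134)·log₂(19/134) + (16/134)·log₂(16/134))
  = 1.8267 bits

1.8267 bits


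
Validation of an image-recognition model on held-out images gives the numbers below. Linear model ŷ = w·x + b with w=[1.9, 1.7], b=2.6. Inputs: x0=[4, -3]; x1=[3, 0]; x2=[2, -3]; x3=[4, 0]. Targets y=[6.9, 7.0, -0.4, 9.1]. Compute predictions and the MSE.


ŷ0 = (1.9)·(4) + (1.7)·(-3) + 2.6 = 5.1
ŷ1 = (1.9)·(3) + (1.7)·(0) + 2.6 = 8.3
ŷ2 = (1.9)·(2) + (1.7)·(-3) + 2.6 = 1.3
ŷ3 = (1.9)·(4) + (1.7)·(0) + 2.6 = 10.2
errors² = [3.24, 1.69, 2.89, 1.21]
MSE = 9.0300/4 = 2.2575

2.2575


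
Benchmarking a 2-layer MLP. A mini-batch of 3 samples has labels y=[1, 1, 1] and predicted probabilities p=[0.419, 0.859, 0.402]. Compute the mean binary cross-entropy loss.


L[0] = -ln(0.419) = 0.8699
L[1] = -ln(0.859) = 0.152
L[2] = -ln(0.402) = 0.9113
mean = (0.8699 + 0.152 + 0.9113)/3 = 0.6444

0.6444


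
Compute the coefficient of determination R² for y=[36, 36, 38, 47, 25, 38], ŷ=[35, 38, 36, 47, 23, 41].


ȳ = 36.6667
SS_res = Σ(y-ŷ)² = 22
SS_tot = Σ(y-ȳ)² = 247.33
R² = 1 - SS_res/SS_tot = 1 - 0.0889 = 0.9111

0.9111


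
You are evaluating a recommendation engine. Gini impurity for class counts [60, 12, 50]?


Probabilities: [60/122, 12/122, 50/122] ≈ [0.4918, 0.0984, 0.4098]
Σpᵢ² = (3600 + 144 + 2500)/122² = 6244/14884
Gini = 1 - Σpᵢ² = 1 - 6244/14884 = 0.5805

0.5805


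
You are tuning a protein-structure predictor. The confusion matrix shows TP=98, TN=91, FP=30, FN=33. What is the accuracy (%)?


Accuracy = (TP+TN)/(TP+TN+FP+FN)
= (98+91)/(252)
= 189/252 = 75.0%

75.0%


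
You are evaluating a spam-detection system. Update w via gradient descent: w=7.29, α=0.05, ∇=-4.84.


w_new = w - α·∇
= 7.29 - 0.05·-4.84
= 7.29 + 0.242
= 7.532

7.532


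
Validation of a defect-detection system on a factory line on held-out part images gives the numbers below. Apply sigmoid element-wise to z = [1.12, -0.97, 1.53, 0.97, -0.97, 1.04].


σ(1.12) = 1/(1+e^-1.12) = 0.754
σ(-0.97) = 1/(1+e^0.97) = 0.2749
σ(1.53) = 1/(1+e^-1.53) = 0.822
σ(0.97) = 1/(1+e^-0.97) = 0.7251
σ(-0.97) = 1/(1+e^0.97) = 0.2749
σ(1.04) = 1/(1+e^-1.04) = 0.7389
result = [0.754, 0.2749, 0.822, 0.7251, 0.2749, 0.7389]

[0.754, 0.2749, 0.822, 0.7251, 0.2749, 0.7389]


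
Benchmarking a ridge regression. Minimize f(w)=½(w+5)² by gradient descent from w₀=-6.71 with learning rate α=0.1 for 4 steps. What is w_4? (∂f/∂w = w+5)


step 1: grad = -6.71+5 = -1.71; w = -6.71 - 0.1·(-1.71) = -6.539
step 2: grad = -6.539+5 = -1.539; w = -6.539 - 0.1·(-1.539) = -6.3851
step 3: grad = -6.3851+5 = -1.3851; w = -6.3851 - 0.1·(-1.3851) = -6.24659
step 4: grad = -6.24659+5 = -1.24659; w = -6.24659 - 0.1·(-1.24659) = -6.121931

-6.121931


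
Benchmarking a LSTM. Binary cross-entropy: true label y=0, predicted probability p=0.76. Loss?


BCE = -[y·ln(p) + (1-y)·ln(1-p)]
= -0 - 1·ln(1-0.76)
= -ln(0.24) = 1.4271

1.4271


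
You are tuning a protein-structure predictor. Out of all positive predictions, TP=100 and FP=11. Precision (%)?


Precision = TP/(TP+FP)
= 100/(100+11)
= 100/111 = 90.09%

90.09%


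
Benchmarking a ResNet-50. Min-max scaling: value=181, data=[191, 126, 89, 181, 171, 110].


min=89, max=191
(181-89)/(191-89) = 92/102 = 0.902

0.902


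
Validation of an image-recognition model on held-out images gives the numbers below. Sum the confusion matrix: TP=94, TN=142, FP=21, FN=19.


Total = TP + TN + FP + FN
= 94 + 142 + 21 + 19
= 276
(Predicted positive: 115, predicted negative: 161)

276


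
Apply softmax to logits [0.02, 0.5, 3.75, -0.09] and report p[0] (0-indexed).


Exponentials: e^0.02=1.0202, e^0.5=1.6487, e^3.75=42.5211, e^-0.09=0.9139
Sum = 46.1039
Softmax = [0.0221, 0.0358, 0.9223, 0.0198]
p[0] = 1.0202/46.1039 = 0.0221

0.0221


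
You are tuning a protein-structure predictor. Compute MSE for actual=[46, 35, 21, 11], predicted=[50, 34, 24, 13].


Squared errors: (46-50)²=16, (35-34)²=1, (21-24)²=9, (11-13)²=4
Sum = 30
MSE = 30/4 = 15/2

15/2


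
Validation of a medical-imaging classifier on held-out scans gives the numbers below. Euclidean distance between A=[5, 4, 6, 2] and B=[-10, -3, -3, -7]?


d = √((5+ 10)² + (4+ 3)² + (6+ 3)² + (2+ 7)²)
  = √(225 + 49 + 81 + 81)
  = √436 = 20.8806

20.8806


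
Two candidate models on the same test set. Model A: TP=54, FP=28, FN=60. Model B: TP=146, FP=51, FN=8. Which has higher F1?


Model A: P=54/82=0.6585, R=54/114=0.4737, F1=2PR/(P+R)=2TP/(2TP+FP+FN)=108/196=0.551
Model B: P=146/197=0.7411, R=146/154=0.9481, F1=2PR/(P+R)=2TP/(2TP+FP+FN)=292/351=0.8319
0.551 < 0.8319 → Model B

Model B


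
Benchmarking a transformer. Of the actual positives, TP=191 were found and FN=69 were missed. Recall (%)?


Recall = TP/(TP+FN)
= 191/(191+69)
= 191/260 = 73.46%

73.46%


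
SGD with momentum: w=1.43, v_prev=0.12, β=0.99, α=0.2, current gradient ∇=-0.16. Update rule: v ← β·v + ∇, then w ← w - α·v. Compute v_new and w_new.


v_new = 0.99·0.12 - 0.16 = 0.1188 - 0.16 = -0.0412
w_new = 1.43 - 0.2·-0.0412 = 1.43 + 0.00824 = 1.43824

v_new=-0.0412, w_new=1.43824


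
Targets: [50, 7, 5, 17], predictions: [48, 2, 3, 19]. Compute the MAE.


Absolute errors: |50-48|=2, |7-2|=5, |5-3|=2, |17-19|=2
Sum = 11
MAE = 11/4 = 11/4

11/4


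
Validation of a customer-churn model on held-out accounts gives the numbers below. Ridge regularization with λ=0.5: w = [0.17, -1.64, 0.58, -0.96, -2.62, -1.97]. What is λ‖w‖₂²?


‖w‖₂² = (0.17)² + (-1.64)² + (0.58)² + (-0.96)² + (-2.62)² + (-1.97)²
     = 0.0289 + 2.6896 + 0.3364 + 0.9216 + 6.8644 + 3.8809
     = 14.7218
λ·‖w‖₂² = 0.5·14.7218 = 7.3609

7.3609


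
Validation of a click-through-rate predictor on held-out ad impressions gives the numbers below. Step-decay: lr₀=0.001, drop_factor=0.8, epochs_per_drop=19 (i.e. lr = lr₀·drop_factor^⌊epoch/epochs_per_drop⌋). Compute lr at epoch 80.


n_drops = ⌊80/19⌋ = 4
lr = 0.001·0.8^4 = 0.001·0.4096 = 0.0004096

0.0004096


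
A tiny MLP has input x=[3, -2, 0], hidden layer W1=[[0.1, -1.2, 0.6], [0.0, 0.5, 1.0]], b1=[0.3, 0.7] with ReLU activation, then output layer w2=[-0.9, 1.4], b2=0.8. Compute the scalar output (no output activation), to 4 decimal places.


z1[0] = (0.1)·(3) + (-1.2)·(-2) + (0.6)·(0) + 0.3 = 3.0
z1[1] = (0.0)·(3) + (0.5)·(-2) + (1.0)·(0) + 0.7 = -0.3
h = ReLU(z1) = [3.0, 0.0]
output = (-0.9)·(3.0) + (1.4)·(0.0) + 0.8 = -1.9

-1.9


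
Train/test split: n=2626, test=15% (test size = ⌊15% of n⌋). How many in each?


Test = ⌊2626·15/100⌋ = 393
Train = 2626 - 393 = 2233

Train: 2233, Test: 393


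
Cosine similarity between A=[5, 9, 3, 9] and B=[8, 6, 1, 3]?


A·B = 5·8 + 9·6 + 3·1 + 9·3 = 124
‖A‖ = √196 = 14, ‖B‖ = √110 = 10.4881
cos = 124/(√196·√110) = 124/√21560 = 0.8445

0.8445


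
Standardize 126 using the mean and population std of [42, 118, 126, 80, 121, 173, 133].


μ = 113.2857, σ = 38.5217
z = (126 - 113.2857)/38.5217 = 0.3301

0.3301


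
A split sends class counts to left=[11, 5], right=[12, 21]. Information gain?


Parent = [23, 26], H_parent = 0.9973
H_left = 0.896 (n=16), H_right = 0.9457 (n=33)
H_children = (16/49)·0.896 + (33/49)·0.9457 = 0.9295
IG = 0.9973 - 0.9295 = 0.0678

0.0678


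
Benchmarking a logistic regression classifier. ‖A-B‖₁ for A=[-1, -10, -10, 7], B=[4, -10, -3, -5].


d = |-1-4| + |-10+ 10| + |-10+ 3| + |7+ 5|
  = 5 + 0 + 7 + 12
  = 24

24


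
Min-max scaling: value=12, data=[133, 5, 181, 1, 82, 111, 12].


min=1, max=181
(12-1)/(181-1) = 11/180 = 0.0611

0.0611


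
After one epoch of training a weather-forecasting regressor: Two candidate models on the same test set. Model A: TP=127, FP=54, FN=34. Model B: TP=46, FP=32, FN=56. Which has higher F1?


Model A: P=127/181=0.7017, R=127/161=0.7888, F1=2PR/(P+R)=2TP/(2TP+FP+FN)=254/342=0.7427
Model B: P=46/78=0.5897, R=46/102=0.451, F1=2PR/(P+R)=2TP/(2TP+FP+FN)=92/180=0.5111
0.7427 > 0.5111 → Model A

Model A


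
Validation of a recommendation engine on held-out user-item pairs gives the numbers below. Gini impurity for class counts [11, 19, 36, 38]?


Probabilities: [11/104, 19/104, 36/104, 38/104] ≈ [0.1058, 0.1827, 0.3462, 0.3654]
Σpᵢ² = (121 + 361 + 1296 + 1444)/104² = 3222/10816
Gini = 1 - Σpᵢ² = 1 - 3222/10816 = 0.7021

0.7021


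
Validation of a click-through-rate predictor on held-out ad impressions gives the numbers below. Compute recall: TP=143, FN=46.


Recall = TP/(TP+FN)
= 143/(143+46)
= 143/189 = 75.66%

75.66%


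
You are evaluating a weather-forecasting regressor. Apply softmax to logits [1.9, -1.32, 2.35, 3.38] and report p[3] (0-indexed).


Exponentials: e^1.9=6.6859, e^-1.32=0.2671, e^2.35=10.4856, e^3.38=29.3708
Sum = 46.8094
Softmax = [0.1428, 0.0057, 0.224, 0.6275]
p[3] = 29.3708/46.8094 = 0.6275

0.6275


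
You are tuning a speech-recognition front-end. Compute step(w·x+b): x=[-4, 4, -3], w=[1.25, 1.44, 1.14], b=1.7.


z = (-4)·(1.25) + (4)·(1.44) + (-3)·(1.14) + 1.7
  = -0.96
step(z) = 0 (z<0)

0


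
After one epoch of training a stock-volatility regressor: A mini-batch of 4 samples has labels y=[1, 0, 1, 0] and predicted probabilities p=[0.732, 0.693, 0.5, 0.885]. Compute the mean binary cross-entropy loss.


L[0] = -ln(0.732) = 0.312
L[1] = -ln(1-0.693) = -ln(0.307) = 1.1809
L[2] = -ln(0.5) = 0.6931
L[3] = -ln(1-0.885) = -ln(0.115) = 2.1628
mean = (0.312 + 1.1809 + 0.6931 + 2.1628)/4 = 1.0872

1.0872


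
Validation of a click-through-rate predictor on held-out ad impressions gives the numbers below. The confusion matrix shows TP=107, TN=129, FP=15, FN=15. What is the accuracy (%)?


Accuracy = (TP+TN)/(TP+TN+FP+FN)
= (107+129)/(266)
= 236/266 = 88.72%

88.72%


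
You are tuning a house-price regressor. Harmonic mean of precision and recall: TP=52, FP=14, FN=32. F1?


Precision = 52/66 = 0.7879
Recall = 52/84 = 0.619
F1 = 2·P·R/(P+R) = 2·TP/(2·TP+FP+FN) = 104/(104+14+32) = 104/150 = 0.6933

0.6933


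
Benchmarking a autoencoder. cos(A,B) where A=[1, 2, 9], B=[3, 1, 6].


A·B = 1·3 + 2·1 + 9·6 = 59
‖A‖ = √86 = 9.2736, ‖B‖ = √46 = 6.7823
cos = 59/(√86·√46) = 59/√3956 = 0.938

0.938


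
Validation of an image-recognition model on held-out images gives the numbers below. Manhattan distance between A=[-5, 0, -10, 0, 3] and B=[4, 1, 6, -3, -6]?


d = |-5-4| + |0-1| + |-10-6| + |0+ 3| + |3+ 6|
  = 9 + 1 + 16 + 3 + 9
  = 38

38


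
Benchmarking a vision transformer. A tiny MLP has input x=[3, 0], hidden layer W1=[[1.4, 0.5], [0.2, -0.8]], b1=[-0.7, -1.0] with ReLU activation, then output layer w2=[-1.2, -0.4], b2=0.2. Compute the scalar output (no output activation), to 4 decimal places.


z1[0] = (1.4)·(3) + (0.5)·(0) - 0.7 = 3.5
z1[1] = (0.2)·(3) + (-0.8)·(0) - 1.0 = -0.4
h = ReLU(z1) = [3.5, 0.0]
output = (-1.2)·(3.5) + (-0.4)·(0.0) + 0.2 = -4.0

-4.0


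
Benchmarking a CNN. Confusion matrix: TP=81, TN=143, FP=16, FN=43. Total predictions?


Total = TP + TN + FP + FN
= 81 + 143 + 16 + 43
= 283
(Predicted positive: 97, predicted negative: 186)

283


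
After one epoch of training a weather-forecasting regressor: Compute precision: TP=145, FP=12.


Precision = TP/(TP+FP)
= 145/(145+12)
= 145/157 = 92.36%

92.36%


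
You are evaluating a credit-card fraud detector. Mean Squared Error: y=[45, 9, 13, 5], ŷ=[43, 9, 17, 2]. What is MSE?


Squared errors: (45-43)²=4, (9-9)²=0, (13-17)²=16, (5-2)²=9
Sum = 29
MSE = 29/4 = 29/4

29/4


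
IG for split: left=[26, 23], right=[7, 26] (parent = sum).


Parent = [33, 49], H_parent = 0.9724
H_left = 0.9973 (n=49), H_right = 0.7455 (n=33)
H_children = (49/82)·0.9973 + (33/82)·0.7455 = 0.896
IG = 0.9724 - 0.896 = 0.0764

0.0764


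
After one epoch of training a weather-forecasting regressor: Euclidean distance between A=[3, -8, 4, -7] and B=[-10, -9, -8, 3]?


d = √((3+ 10)² + (-8+ 9)² + (4+ 8)² + (-7-3)²)
  = √(169 + 1 + 144 + 100)
  = √414 = 20.347

20.347


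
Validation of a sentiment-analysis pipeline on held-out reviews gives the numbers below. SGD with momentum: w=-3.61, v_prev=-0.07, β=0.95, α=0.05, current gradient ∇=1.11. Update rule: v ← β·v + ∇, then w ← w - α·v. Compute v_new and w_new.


v_new = 0.95·-0.07 + 1.11 = -0.0665 + 1.11 = 1.0435
w_new = -3.61 - 0.05·1.0435 = -3.61 - 0.052175 = -3.662175

v_new=1.0435, w_new=-3.662175


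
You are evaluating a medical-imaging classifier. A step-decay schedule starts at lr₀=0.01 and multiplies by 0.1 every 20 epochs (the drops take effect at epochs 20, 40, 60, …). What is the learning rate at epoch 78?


n_drops = ⌊78/20⌋ = 3
lr = 0.01·0.1^3 = 0.01·0.001 = 0.00001

0.00001


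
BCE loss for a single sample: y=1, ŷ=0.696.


BCE = -[y·ln(p) + (1-y)·ln(1-p)]
= -1·ln(0.696) - 0
= -ln(0.696) = 0.3624

0.3624


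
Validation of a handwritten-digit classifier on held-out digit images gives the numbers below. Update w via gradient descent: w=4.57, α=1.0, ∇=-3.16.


w_new = w - α·∇
= 4.57 - 1.0·-3.16
= 4.57 + 3.16
= 7.73

7.73


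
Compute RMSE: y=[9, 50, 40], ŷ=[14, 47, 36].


MSE = 50/3 = 16.6667
RMSE = √(50/3) = 4.0825

4.0825


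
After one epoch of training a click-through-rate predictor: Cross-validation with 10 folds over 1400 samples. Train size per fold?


Fold size = 1400/10 = 140
Training per fold = 1400 - 140 = 1260

1260


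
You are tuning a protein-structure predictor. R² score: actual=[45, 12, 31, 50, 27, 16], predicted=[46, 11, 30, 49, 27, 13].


ȳ = 30.1667
SS_res = Σ(y-ŷ)² = 13
SS_tot = Σ(y-ȳ)² = 1154.83
R² = 1 - SS_res/SS_tot = 1 - 0.0113 = 0.9887

0.9887


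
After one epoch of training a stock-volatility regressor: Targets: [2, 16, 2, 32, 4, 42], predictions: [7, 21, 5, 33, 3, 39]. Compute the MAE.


Absolute errors: |2-7|=5, |16-21|=5, |2-5|=3, |32-33|=1, |4-3|=1, |42-39|=3
Sum = 18
MAE = 18/6 = 3

3


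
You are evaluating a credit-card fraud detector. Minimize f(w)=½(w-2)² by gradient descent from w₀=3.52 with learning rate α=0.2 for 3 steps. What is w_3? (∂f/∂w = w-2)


step 1: grad = 3.52-2 = 1.52; w = 3.52 - 0.2·(1.52) = 3.216
step 2: grad = 3.216-2 = 1.216; w = 3.216 - 0.2·(1.216) = 2.9728
step 3: grad = 2.9728-2 = 0.9728; w = 2.9728 - 0.2·(0.9728) = 2.77824

2.77824


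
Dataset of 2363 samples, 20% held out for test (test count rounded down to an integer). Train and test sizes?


Test = ⌊2363·20/100⌋ = 472
Train = 2363 - 472 = 1891

Train: 1891, Test: 472


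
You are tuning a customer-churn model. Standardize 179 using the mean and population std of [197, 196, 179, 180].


μ = 188, σ = 8.5147
z = (179 - 188)/8.5147 = -1.057

-1.057


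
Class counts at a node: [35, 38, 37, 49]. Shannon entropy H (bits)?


Probabilities: [35/159, 38/159, 37/159, 49/159] ≈ [0.2201, 0.239, 0.2327, 0.3082]
H = -((35/159)·log₂(35/159) + (38/159)·log₂(38/159) + (37/159)·log₂(37/159) + (49/159)·log₂(49/159))
  = 1.987 bits

1.987 bits


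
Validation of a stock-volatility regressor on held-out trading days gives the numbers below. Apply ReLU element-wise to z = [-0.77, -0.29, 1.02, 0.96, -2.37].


ReLU(-0.77) = max(0, -0.77) = 0.0
ReLU(-0.29) = max(0, -0.29) = 0.0
ReLU(1.02) = max(0, 1.02) = 1.02
ReLU(0.96) = max(0, 0.96) = 0.96
ReLU(-2.37) = max(0, -2.37) = 0.0
result = [0.0, 0.0, 1.02, 0.96, 0.0]

[0.0, 0.0, 1.02, 0.96, 0.0]


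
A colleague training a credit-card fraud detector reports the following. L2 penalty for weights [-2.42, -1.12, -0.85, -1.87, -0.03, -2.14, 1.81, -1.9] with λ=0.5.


‖w‖₂² = (-2.42)² + (-1.12)² + (-0.85)² + (-1.87)² + (-0.03)² + (-2.14)² + (1.81)² + (-1.9)²
     = 5.8564 + 1.2544 + 0.7225 + 3.4969 + 0.0009 + 4.5796 + 3.2761 + 3.61
     = 22.7968
λ·‖w‖₂² = 0.5·22.7968 = 11.3984

11.3984


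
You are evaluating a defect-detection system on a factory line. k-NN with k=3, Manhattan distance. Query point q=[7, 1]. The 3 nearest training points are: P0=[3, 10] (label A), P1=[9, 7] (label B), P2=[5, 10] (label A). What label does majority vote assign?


d(q,P0) = 13  (label A)
d(q,P1) = 8  (label B)
d(q,P2) = 11  (label A)
Votes: A=2, B=1
Majority → A

A


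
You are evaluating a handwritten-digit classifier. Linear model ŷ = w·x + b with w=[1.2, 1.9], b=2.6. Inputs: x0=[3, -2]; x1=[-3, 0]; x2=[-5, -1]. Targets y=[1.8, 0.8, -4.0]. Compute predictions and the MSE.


ŷ0 = (1.2)·(3) + (1.9)·(-2) + 2.6 = 2.4
ŷ1 = (1.2)·(-3) + (1.9)·(0) + 2.6 = -1.0
ŷ2 = (1.2)·(-5) + (1.9)·(-1) + 2.6 = -5.3
errors² = [0.36, 3.24, 1.69]
MSE = 5.2900/3 = 1.7633

1.7633


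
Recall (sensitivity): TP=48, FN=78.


Recall = TP/(TP+FN)
= 48/(48+78)
= 48/126 = 38.1%

38.1%


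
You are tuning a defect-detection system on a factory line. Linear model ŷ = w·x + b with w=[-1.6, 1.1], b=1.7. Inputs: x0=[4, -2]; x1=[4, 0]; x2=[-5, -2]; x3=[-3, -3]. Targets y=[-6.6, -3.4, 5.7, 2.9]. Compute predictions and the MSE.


ŷ0 = (-1.6)·(4) + (1.1)·(-2) + 1.7 = -6.9
ŷ1 = (-1.6)·(4) + (1.1)·(0) + 1.7 = -4.7
ŷ2 = (-1.6)·(-5) + (1.1)·(-2) + 1.7 = 7.5
ŷ3 = (-1.6)·(-3) + (1.1)·(-3) + 1.7 = 3.2
errors² = [0.09, 1.69, 3.24, 0.09]
MSE = 5.1100/4 = 1.2775

1.2775


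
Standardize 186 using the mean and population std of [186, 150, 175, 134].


μ = 161.25, σ = 20.4374
z = (186 - 161.25)/20.4374 = 1.211

1.211


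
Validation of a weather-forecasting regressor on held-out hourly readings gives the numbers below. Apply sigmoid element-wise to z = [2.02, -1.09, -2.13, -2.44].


σ(2.02) = 1/(1+e^-2.02) = 0.8829
σ(-1.09) = 1/(1+e^1.09) = 0.2516
σ(-2.13) = 1/(1+e^2.13) = 0.1062
σ(-2.44) = 1/(1+e^2.44) = 0.0802
result = [0.8829, 0.2516, 0.1062, 0.0802]

[0.8829, 0.2516, 0.1062, 0.0802]


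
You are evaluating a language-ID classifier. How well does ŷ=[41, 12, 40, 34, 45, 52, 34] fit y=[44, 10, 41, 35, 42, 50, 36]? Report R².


ȳ = 36.8571
SS_res = Σ(y-ŷ)² = 32
SS_tot = Σ(y-ȳ)² = 992.86
R² = 1 - SS_res/SS_tot = 1 - 0.0322 = 0.9678

0.9678


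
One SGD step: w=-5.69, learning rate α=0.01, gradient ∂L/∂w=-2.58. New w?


w_new = w - α·∇
= -5.69 - 0.01·-2.58
= -5.69 + 0.0258
= -5.6642

-5.6642


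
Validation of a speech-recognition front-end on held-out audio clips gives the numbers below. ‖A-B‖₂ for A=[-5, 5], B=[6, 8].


d = √((-5-6)² + (5-8)²)
  = √(121 + 9)
  = √130 = 11.4018

11.4018


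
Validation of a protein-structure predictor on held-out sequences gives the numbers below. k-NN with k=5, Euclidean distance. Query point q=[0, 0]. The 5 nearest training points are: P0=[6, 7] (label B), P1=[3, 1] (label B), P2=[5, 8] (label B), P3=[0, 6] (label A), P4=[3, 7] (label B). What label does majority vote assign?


d(q,P0) = 9.2195  (label B)
d(q,P1) = 3.1623  (label B)
d(q,P2) = 9.434  (label B)
d(q,P3) = 6.0  (label A)
d(q,P4) = 7.6158  (label B)
Votes: A=1, B=4
Majority → B

B


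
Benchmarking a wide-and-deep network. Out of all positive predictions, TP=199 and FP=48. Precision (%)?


Precision = TP/(TP+FP)
= 199/(199+48)
= 199/247 = 80.57%

80.57%


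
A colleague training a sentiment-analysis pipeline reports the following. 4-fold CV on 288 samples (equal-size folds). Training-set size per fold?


Fold size = 288/4 = 72
Training per fold = 288 - 72 = 216

216


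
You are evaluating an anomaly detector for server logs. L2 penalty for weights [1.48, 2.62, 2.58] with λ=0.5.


‖w‖₂² = (1.48)² + (2.62)² + (2.58)²
     = 2.1904 + 6.8644 + 6.6564
     = 15.7112
λ·‖w‖₂² = 0.5·15.7112 = 7.8556

7.8556


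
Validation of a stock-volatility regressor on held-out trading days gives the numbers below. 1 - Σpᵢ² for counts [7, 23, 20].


Probabilities: [7/50, 23/50, 20/50] ≈ [0.14, 0.46, 0.4]
Σpᵢ² = (49 + 529 + 400)/50² = 978/2500
Gini = 1 - Σpᵢ² = 1 - 978/2500 = 0.6088

0.6088


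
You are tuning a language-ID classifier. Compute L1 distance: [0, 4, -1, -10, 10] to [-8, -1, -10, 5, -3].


d = |0+ 8| + |4+ 1| + |-1+ 10| + |-10-5| + |10+ 3|
  = 8 + 5 + 9 + 15 + 13
  = 50

50


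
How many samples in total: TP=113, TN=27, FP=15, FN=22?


Total = TP + TN + FP + FN
= 113 + 27 + 15 + 22
= 177
(Predicted positive: 128, predicted negative: 49)

177


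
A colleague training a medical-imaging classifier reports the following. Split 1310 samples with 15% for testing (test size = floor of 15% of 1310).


Test = ⌊1310·15/100⌋ = 196
Train = 1310 - 196 = 1114

Train: 1114, Test: 196


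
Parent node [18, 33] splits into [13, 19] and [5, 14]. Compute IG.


Parent = [18, 33], H_parent = 0.9367
H_left = 0.9745 (n=32), H_right = 0.8315 (n=19)
H_children = (32/51)·0.9745 + (19/51)·0.8315 = 0.9212
IG = 0.9367 - 0.9212 = 0.0155

0.0155


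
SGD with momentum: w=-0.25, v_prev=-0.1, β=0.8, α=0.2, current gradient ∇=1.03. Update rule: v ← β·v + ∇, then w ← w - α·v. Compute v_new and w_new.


v_new = 0.8·-0.1 + 1.03 = -0.08 + 1.03 = 0.95
w_new = -0.25 - 0.2·0.95 = -0.25 - 0.19 = -0.44

v_new=0.95, w_new=-0.44


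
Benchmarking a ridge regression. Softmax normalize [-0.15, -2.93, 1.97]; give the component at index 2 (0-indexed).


Exponentials: e^-0.15=0.8607, e^-2.93=0.0534, e^1.97=7.1707
Sum = 8.0848
Softmax = [0.1065, 0.0066, 0.8869]
p[2] = 7.1707/8.0848 = 0.8869

0.8869


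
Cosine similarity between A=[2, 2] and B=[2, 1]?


A·B = 2·2 + 2·1 = 6
‖A‖ = √8 = 2.8284, ‖B‖ = √5 = 2.2361
cos = 6/(√8·√5) = 6/√40 = 0.9487

0.9487


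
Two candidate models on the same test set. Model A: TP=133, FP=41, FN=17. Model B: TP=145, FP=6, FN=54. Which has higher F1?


Model A: P=133/174=0.7644, R=133/150=0.8867, F1=2PR/(P+R)=2TP/(2TP+FP+FN)=266/324=0.821
Model B: P=145/151=0.9603, R=145/199=0.7286, F1=2PR/(P+R)=2TP/(2TP+FP+FN)=290/350=0.8286
0.821 < 0.8286 → Model B

Model B
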